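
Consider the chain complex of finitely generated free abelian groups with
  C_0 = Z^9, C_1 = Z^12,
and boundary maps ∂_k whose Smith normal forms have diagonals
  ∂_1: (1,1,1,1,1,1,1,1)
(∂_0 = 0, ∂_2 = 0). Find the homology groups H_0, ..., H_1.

H_0 ≅ Z,  H_1 ≅ Z^4.

H_0: b_0 = 9 − 0 − 8 = 1; torsion from ∂_1 factors > 1: none. So H_0 ≅ Z.
H_1: b_1 = 12 − 8 − 0 = 4; torsion from ∂_2 factors > 1: none. So H_1 ≅ Z^4.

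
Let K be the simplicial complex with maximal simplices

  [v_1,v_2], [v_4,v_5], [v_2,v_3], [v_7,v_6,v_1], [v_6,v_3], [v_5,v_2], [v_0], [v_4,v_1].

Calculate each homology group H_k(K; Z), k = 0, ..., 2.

Fix the vertex order v_0 < v_1 < v_2 < v_3 < v_4 < v_5 < v_6 < v_7 and write every simplex with vertices in increasing order. Then dim K = 2 and the simplices of K are:

  0-simplices (8): [v_0], [v_1], [v_2], [v_3], [v_4], [v_5], [v_6], [v_7]
  1-simplices (9): [v_1,v_2], [v_1,v_4], [v_1,v_6], [v_1,v_7], [v_2,v_3], [v_2,v_5], [v_3,v_6], [v_4,v_5], [v_6,v_7]
  2-simplices (1): [v_1,v_6,v_7]

so the chain groups are C_0 ≅ Z^8, C_1 ≅ Z^9, C_2 ≅ Z^1.

∂_1: C_1 → C_0 is given by ∂[p,q] = [q] − [p]. For instance
  ∂[v_2,v_5] = [v_5] − [v_2].
This gives a 8×9 integer matrix of rank 6; reducing to Smith normal form yields diagonal entries (1,1,1,1,1,1).

The boundary map ∂_2: C_2 → C_1 sends each 2-simplex [p,q,r] to [q,r] − [p,r] + [p,q]. For instance
  ∂[v_1,v_6,v_7] = [v_6,v_7] − [v_1,v_7] + [v_1,v_6].
As a 9×1 matrix over Z this has rank 1, with invariant factors (1).

Computing H_k = (kernel of ∂_k) / (image of ∂_{k+1}):

  H_0: rank C_0 − rank ∂_1 = 8 − 6 = 2, and the invariant factors of ∂_1 are all 1, so H_0 ≅ Z^2.
  H_1: rank ker ∂_1 − rank ∂_2 = (9 − 6) − 1 = 2, and the invariant factors of ∂_2 are all 1, so H_1 ≅ Z^2.
  H_2: rank ker ∂_2 − rank ∂_3 = (1 − 1) − 0 = 0, and there is no ∂_3, so H_2 ≅ 0.

H_0 ≅ Z^2,  H_1 ≅ Z^2,  H_2 = 0.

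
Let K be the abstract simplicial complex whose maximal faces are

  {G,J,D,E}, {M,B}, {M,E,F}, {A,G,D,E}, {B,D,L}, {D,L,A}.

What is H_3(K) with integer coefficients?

We work with the vertex ordering A < B < D < E < F < G < J < L < M. The simplices of K, each written with vertices in increasing order, are:

  0-simplices (9): A, B, D, E, F, G, J, L, M
  1-simplices (17): AD, AE, AG, AL, BD, BL, BM, DE, DG, DJ, DL, EF, EG, EJ, EM, FM, GJ
  2-simplices (10): ADE, ADG, ADL, AEG, BDL, DEG, DEJ, DGJ, EFM, EGJ
  3-simplices (2): ADEG, DEGJ

Hence C_0 ≅ Z^9, C_1 ≅ Z^17, C_2 ≅ Z^10, C_3 ≅ Z^2.

∂_1: C_1 → C_0 maps an edge to its endpoints' difference, ∂[p,q] = q − p.
As a 9×17 matrix over Z this has rank 8, with invariant factors (1,1,1,1,1,1,1,1).

∂_2: C_2 → C_1 acts by ∂[p,q,r] = [q,r] − [p,r] + [p,q]. For instance
  ∂DEJ = EJ − DJ + DE,
  ∂DGJ = GJ − DJ + DG.
As a 17×10 matrix over Z this has rank 8, with invariant factors (1,1,1,1,1,1,1,1).

The boundary map ∂_3: C_3 → C_2 sends each 3-simplex σ to the alternating sum Σ_i (−1)^i (σ with its i-th vertex removed). For instance
  ∂DEGJ = EGJ − DGJ + DEJ − DEG,
  ∂ADEG = DEG − AEG + ADG − ADE.
The resulting 10×2 matrix has rank 2, and its Smith normal form has invariant factors (1,1).

From H_k ≅ ker(∂_k) / im(∂_{k+1}) we obtain:

  H_3: rank ker ∂_3 − rank ∂_4 = (2 − 2) − 0 = 0, and there is no ∂_4, so H_3 = 0.

H_3 = 0.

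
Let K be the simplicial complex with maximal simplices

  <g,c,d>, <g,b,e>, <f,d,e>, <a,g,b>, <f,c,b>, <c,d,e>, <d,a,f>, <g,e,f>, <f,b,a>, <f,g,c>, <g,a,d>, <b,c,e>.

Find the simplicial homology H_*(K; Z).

H_0 = Z,  H_1 = Z/2,  H_2 = 0.

Order the vertices as a < b < c < d < e < f < g. Listing each simplex with vertices in this order, K has dimension 2 with simplices:

  0-simplices (7): a, b, c, d, e, f, g
  1-simplices (18): ab, ad, af, ag, bc, be, bf, bg, cd, ce, cf, cg, de, df, dg, ef, eg, fg
  2-simplices (12): abf, abg, adf, adg, bce, bcf, beg, cde, cdg, cfg, def, efg

Hence C_0 ≅ Z^7, C_1 ≅ Z^18, C_2 ≅ Z^12.

Boundary ∂_1: C_1 → C_0 sends each edge [p,q] (with p < q) to q − p. For instance
  ∂bf = f − b.
The resulting 7×18 matrix has rank 6, and its Smith normal form has invariant factors (1,1,1,1,1,1).

Boundary ∂_2: C_2 → C_1 maps a triangle to the signed sum of its edges. For instance
  ∂adg = dg − ag + ad,
  ∂def = ef − df + de.
The 18×12 boundary matrix has rank 12 and Smith normal form diag(1,1,1,1,1,1,1,1,1,1,1,2).

From H_k ≅ ker(∂_k) / im(∂_{k+1}) we obtain:

  H_0: rank C_0 − rank ∂_1 = 7 − 6 = 1, and the invariant factors of ∂_1 are all 1, so H_0 = Z.
  H_1: rank ker ∂_1 − rank ∂_2 = (18 − 6) − 12 = 0, and ∂_2 has invariant factor 2 > 1, so H_1 = Z/2.
  H_2: rank ker ∂_2 − rank ∂_3 = (12 − 12) − 0 = 0, and there is no ∂_3, so H_2 = 0.

(K is a triangulation of the real projective plane RP^2.)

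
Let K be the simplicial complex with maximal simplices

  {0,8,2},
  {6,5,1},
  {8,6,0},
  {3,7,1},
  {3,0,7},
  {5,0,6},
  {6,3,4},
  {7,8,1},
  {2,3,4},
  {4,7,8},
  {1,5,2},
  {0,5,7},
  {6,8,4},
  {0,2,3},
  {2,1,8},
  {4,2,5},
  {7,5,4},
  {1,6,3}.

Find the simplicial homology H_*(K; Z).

H_0 = Z,  H_1 = Z^2,  H_2 = Z.

K has 9 vertices, 27 edges, 18 triangles.
rank ∂_0 = 0, rank ∂_1 = 8 ⇒ b_0 = 9 − 0 − 8 = 1; all invariant factors of ∂_1 are 1 so no torsion. So H_0 = Z.
rank ∂_1 = 8, rank ∂_2 = 17 ⇒ b_1 = 27 − 8 − 17 = 2; all invariant factors of ∂_2 are 1 so no torsion. So H_1 = Z^2.
rank ∂_2 = 17, rank ∂_3 = 0 ⇒ b_2 = 18 − 17 − 0 = 1. So H_2 = Z.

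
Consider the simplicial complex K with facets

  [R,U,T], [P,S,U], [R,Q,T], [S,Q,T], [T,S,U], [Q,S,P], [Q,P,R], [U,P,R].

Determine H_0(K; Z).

H_0 = Z.

Take the total order P < Q < R < S < T < U on the vertex set. Then K (dimension 2) consists of the simplices:

  0-simplices (6): P, Q, R, S, T, U
  1-simplices (12): PQ, PR, PS, PU, QR, QS, QT, RT, RU, ST, SU, TU
  2-simplices (8): PQR, PQS, PRU, PSU, QRT, QST, RTU, STU

so the chain groups are C_0 ≅ Z^6, C_1 ≅ Z^12, C_2 ≅ Z^8.

Boundary ∂_1: C_1 → C_0 is given by ∂[p,q] = [q] − [p].
This gives a 6×12 integer matrix of rank 5; reducing to Smith normal form yields diagonal entries (1,1,1,1,1).

∂_2: C_2 → C_1 sends each 2-simplex [p,q,r] to [q,r] − [p,r] + [p,q]. For instance
  ∂PRU = RU − PU + PR,
  ∂PQS = QS − PS + PQ.
This gives a 12×8 integer matrix of rank 7; reducing to Smith normal form yields diagonal entries (1,1,1,1,1,1,1).

Now H_k = ker ∂_k / im ∂_{k+1}, so:

  H_0: rank C_0 − rank ∂_1 = 6 − 5 = 1, and the invariant factors of ∂_1 are all 1, so H_0 = Z.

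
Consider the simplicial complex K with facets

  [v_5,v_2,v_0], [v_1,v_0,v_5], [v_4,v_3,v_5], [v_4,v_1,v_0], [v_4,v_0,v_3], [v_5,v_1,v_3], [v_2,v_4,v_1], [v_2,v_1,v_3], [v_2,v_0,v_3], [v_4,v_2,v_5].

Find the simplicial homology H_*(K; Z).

H_0 = Z,  H_1 = Z/2,  H_2 = 0.

Order the vertices as v_0 < v_1 < v_2 < v_3 < v_4 < v_5. Listing each simplex with vertices in this order, K has dimension 2 with simplices:

  0-simplices (6): [v_0], [v_1], [v_2], [v_3], [v_4], [v_5]
  1-simplices (15): (15 of them)
  2-simplices (10): [v_0,v_1,v_4], [v_0,v_1,v_5], [v_0,v_2,v_3], [v_0,v_2,v_5], [v_0,v_3,v_4], [v_1,v_2,v_3], [v_1,v_2,v_4], [v_1,v_3,v_5], [v_2,v_4,v_5], [v_3,v_4,v_5]

giving chain groups C_0 ≅ Z^6, C_1 ≅ Z^15, C_2 ≅ Z^10.

Boundary ∂_1: C_1 → C_0 is given by ∂[p,q] = [q] − [p].
As a 6×15 matrix over Z this has rank 5, with invariant factors (1,1,1,1,1).

Boundary ∂_2: C_2 → C_1 maps a triangle to the signed sum of its edges. For instance
  ∂[v_0,v_1,v_4] = [v_1,v_4] − [v_0,v_4] + [v_0,v_1],
  ∂[v_0,v_2,v_5] = [v_2,v_5] − [v_0,v_5] + [v_0,v_2].
This gives a 15×10 integer matrix of rank 10; reducing to Smith normal form yields diagonal entries (1,1,1,1,1,1,1,1,1,2).

Now H_k = ker ∂_k / im ∂_{k+1}, so:

  H_0: rank C_0 − rank ∂_1 = 6 − 5 = 1, and the invariant factors of ∂_1 are all 1, so H_0 ≅ Z.
  H_1: rank ker ∂_1 − rank ∂_2 = (15 − 5) − 10 = 0, and ∂_2 has invariant factor 2 > 1, so H_1 ≅ Z/2.
  H_2: rank ker ∂_2 − rank ∂_3 = (10 − 10) − 0 = 0, and there is no ∂_3, so H_2 ≅ 0.

(K is a triangulation of the real projective plane RP^2.)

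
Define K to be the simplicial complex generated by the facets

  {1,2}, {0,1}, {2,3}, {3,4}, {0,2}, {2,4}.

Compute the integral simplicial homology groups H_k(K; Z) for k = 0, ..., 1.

H_0 = Z,  H_1 = Z^2.

Order the vertices as 0 < 1 < 2 < 3 < 4. Listing each simplex with vertices in this order, K has dimension 1 with simplices:

  0-simplices (5): [0], [1], [2], [3], [4]
  1-simplices (6): [0,1], [0,2], [1,2], [2,3], [2,4], [3,4]

giving chain groups C_0 ≅ Z^5, C_1 ≅ Z^6.

∂_1: C_1 → C_0 maps an edge to its endpoints' difference, ∂[p,q] = q − p.
This gives a 5×6 integer matrix of rank 4; reducing to Smith normal form yields diagonal entries (1,1,1,1).

From H_k ≅ ker(∂_k) / im(∂_{k+1}) we obtain:

  H_0: rank C_0 − rank ∂_1 = 5 − 4 = 1, and the invariant factors of ∂_1 are all 1, so H_0 ≅ Z.
  H_1: rank ker ∂_1 − rank ∂_2 = (6 − 4) − 0 = 2, and there is no ∂_2, so H_1 ≅ Z^2.

As a check, the Euler characteristic is 5 − 6 = -1, which agrees with 1 − 2 = -1.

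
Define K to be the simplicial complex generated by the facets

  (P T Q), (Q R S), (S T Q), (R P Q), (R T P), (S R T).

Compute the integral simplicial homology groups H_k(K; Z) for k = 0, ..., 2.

Fix the vertex order P < Q < R < S < T and write every simplex with vertices in increasing order. Then dim K = 2 and the simplices of K are:

  0-simplices (5): P, Q, R, S, T
  1-simplices (9): PQ, PR, PT, QR, QS, QT, RS, RT, ST
  2-simplices (6): PQR, PQT, PRT, QRS, QST, RST

giving chain groups C_0 ≅ Z^5, C_1 ≅ Z^9, C_2 ≅ Z^6.

The boundary map ∂_1: C_1 → C_0 maps an edge to its endpoints' difference, ∂[p,q] = q − p. For instance
  ∂PT = T − P.
As a 5×9 matrix over Z this has rank 4, with invariant factors (1,1,1,1).

∂_2: C_2 → C_1 maps a triangle to the signed sum of its edges. For instance
  ∂PRT = RT − PT + PR,
  ∂QRS = RS − QS + QR.
This gives a 9×6 integer matrix of rank 5; reducing to Smith normal form yields diagonal entries (1,1,1,1,1).

Reading off H_k = ker ∂_k / im ∂_{k+1}:

  H_0: rank C_0 − rank ∂_1 = 5 − 4 = 1, and the invariant factors of ∂_1 are all 1, so H_0 ≅ Z.
  H_1: rank ker ∂_1 − rank ∂_2 = (9 − 4) − 5 = 0, and the invariant factors of ∂_2 are all 1, so H_1 ≅ 0.
  H_2: rank ker ∂_2 − rank ∂_3 = (6 − 5) − 0 = 1, and there is no ∂_3, so H_2 ≅ Z.

As a check, the Euler characteristic is 5 − 9 + 6 = 2, which agrees with 1 − 0 + 1 = 2.

H_0 ≅ Z,  H_1 = 0,  H_2 ≅ Z.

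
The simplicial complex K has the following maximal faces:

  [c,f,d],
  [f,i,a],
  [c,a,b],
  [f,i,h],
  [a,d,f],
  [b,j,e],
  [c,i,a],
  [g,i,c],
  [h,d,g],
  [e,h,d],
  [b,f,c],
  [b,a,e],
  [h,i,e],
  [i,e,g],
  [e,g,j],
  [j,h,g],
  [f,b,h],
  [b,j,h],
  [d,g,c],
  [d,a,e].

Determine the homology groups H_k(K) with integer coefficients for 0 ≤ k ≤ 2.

H_0 ≅ Z,  H_1 ≅ Z × Z/2,  H_2 = 0.

Fix the vertex order a < b < c < d < e < f < g < h < i < j and write every simplex with vertices in increasing order. Then dim K = 2 and the simplices of K are:

  0-simplices (10): a, b, c, d, e, f, g, h, i, j
  1-simplices (30): ab, ac, ad, ae, af, ai, bc, be, bf, bh, bj, cd, cf, cg, ci, de, df, dg, dh, eg, eh, ei, ej, fh, fi, gh, gi, gj, hi, hj
  2-simplices (20): abc, abe, aci, ade, adf, afi, bcf, bej, bfh, bhj, cdf, cdg, cgi, deh, dgh, egi, egj, ehi, fhi, ghj

Hence C_0 ≅ Z^10, C_1 ≅ Z^30, C_2 ≅ Z^20.

Boundary ∂_1: C_1 → C_0 maps an edge to its endpoints' difference, ∂[p,q] = q − p. For instance
  ∂ci = i − c.
As a 10×30 matrix over Z this has rank 9, with invariant factors (1,1,1,1,1,1,1,1,1).

Boundary ∂_2: C_2 → C_1 maps a triangle to the signed sum of its edges. For instance
  ∂bhj = hj − bj + bh,
  ∂ade = de − ae + ad.
The 30×20 boundary matrix has rank 20 and Smith normal form diag(1,1,1,1,1,1,1,1,1,1,1,1,1,1,1,1,1,1,1,2).

From H_k ≅ ker(∂_k) / im(∂_{k+1}) we obtain:

  H_0: rank C_0 − rank ∂_1 = 10 − 9 = 1, and the invariant factors of ∂_1 are all 1, so H_0 ≅ Z.
  H_1: rank ker ∂_1 − rank ∂_2 = (30 − 9) − 20 = 1, and ∂_2 has invariant factor 2 > 1, so H_1 ≅ Z × Z/2.
  H_2: rank ker ∂_2 − rank ∂_3 = (20 − 20) − 0 = 0, and there is no ∂_3, so H_2 ≅ 0.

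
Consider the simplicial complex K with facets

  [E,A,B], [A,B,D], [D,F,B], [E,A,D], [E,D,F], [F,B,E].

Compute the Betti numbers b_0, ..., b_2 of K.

Fix the vertex order A < B < D < E < F and write every simplex with vertices in increasing order. Then dim K = 2 and the simplices of K are:

  0-simplices (5): A, B, D, E, F
  1-simplices (9): AB, AD, AE, BD, BE, BF, DE, DF, EF
  2-simplices (6): ABD, ABE, ADE, BDF, BEF, DEF

so the chain groups are C_0 ≅ Z^5, C_1 ≅ Z^9, C_2 ≅ Z^6.

Boundary ∂_1: C_1 → C_0 maps an edge to its endpoints' difference, ∂[p,q] = q − p.
This gives a 5×9 integer matrix of rank 4; reducing to Smith normal form yields diagonal entries (1,1,1,1).

∂_2: C_2 → C_1 acts by ∂[p,q,r] = [q,r] − [p,r] + [p,q]. For instance
  ∂ABD = BD − AD + AB,
  ∂BDF = DF − BF + BD.
The 9×6 boundary matrix has rank 5 and Smith normal form diag(1,1,1,1,1).

From H_k ≅ ker(∂_k) / im(∂_{k+1}) we obtain:

  H_0: rank C_0 − rank ∂_1 = 5 − 4 = 1, and the invariant factors of ∂_1 are all 1, so H_0 = Z.
  H_1: rank ker ∂_1 − rank ∂_2 = (9 − 4) − 5 = 0, and the invariant factors of ∂_2 are all 1, so H_1 = 0.
  H_2: rank ker ∂_2 − rank ∂_3 = (6 − 5) − 0 = 1, and there is no ∂_3, so H_2 = Z.

Hence the Betti numbers are b_0 = 1, b_1 = 0, b_2 = 1.

b_0 = 1, b_1 = 0, b_2 = 1.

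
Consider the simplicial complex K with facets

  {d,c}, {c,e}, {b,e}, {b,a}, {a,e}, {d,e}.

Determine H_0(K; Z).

We work with the vertex ordering a < b < c < d < e. The simplices of K, each written with vertices in increasing order, are:

  0-simplices (5): a, b, c, d, e
  1-simplices (6): ab, ae, be, cd, ce, de

Hence C_0 ≅ Z^5, C_1 ≅ Z^6.

∂_1: C_1 → C_0 sends each edge [p,q] (with p < q) to q − p. For instance
  ∂de = e − d.
The 5×6 boundary matrix has rank 4 and Smith normal form diag(1,1,1,1).

Reading off H_k = ker ∂_k / im ∂_{k+1}:

  H_0: rank C_0 − rank ∂_1 = 5 − 4 = 1, and the invariant factors of ∂_1 are all 1, so H_0 = Z.

(K is a triangulation of a wedge of 2 circles.)

H_0 ≅ Z.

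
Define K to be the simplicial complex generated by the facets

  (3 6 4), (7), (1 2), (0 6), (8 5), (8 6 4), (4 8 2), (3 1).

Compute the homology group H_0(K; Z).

H_0 ≅ Z^2.

K has 9 vertices, 11 edges, 3 triangles.
rank ∂_0 = 0, rank ∂_1 = 7 ⇒ b_0 = 9 − 0 − 7 = 2; all invariant factors of ∂_1 are 1 so no torsion. So H_0 ≅ Z^2.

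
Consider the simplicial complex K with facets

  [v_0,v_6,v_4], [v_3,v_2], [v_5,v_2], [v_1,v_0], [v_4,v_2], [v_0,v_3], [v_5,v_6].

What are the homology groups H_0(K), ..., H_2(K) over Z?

H_0 = Z,  H_1 = Z^2,  H_2 = 0.

Take the total order v_0 < v_1 < v_2 < v_3 < v_4 < v_5 < v_6 on the vertex set. Then K (dimension 2) consists of the simplices:

  0-simplices (7): [v_0], [v_1], [v_2], [v_3], [v_4], [v_5], [v_6]
  1-simplices (9): [v_0,v_1], [v_0,v_3], [v_0,v_4], [v_0,v_6], [v_2,v_3], [v_2,v_4], [v_2,v_5], [v_4,v_6], [v_5,v_6]
  2-simplices (1): [v_0,v_4,v_6]

giving chain groups C_0 ≅ Z^7, C_1 ≅ Z^9, C_2 ≅ Z^1.

Boundary ∂_1: C_1 → C_0 sends each edge [p,q] (with p < q) to q − p. For instance
  ∂[v_2,v_5] = [v_5] − [v_2].
As a 7×9 matrix over Z this has rank 6, with invariant factors (1,1,1,1,1,1).

∂_2: C_2 → C_1 sends each 2-simplex [p,q,r] to [q,r] − [p,r] + [p,q]. For instance
  ∂[v_0,v_4,v_6] = [v_4,v_6] − [v_0,v_6] + [v_0,v_4].
This gives a 9×1 integer matrix of rank 1; reducing to Smith normal form yields diagonal entries (1).

Now H_k = ker ∂_k / im ∂_{k+1}, so:

  H_0: rank C_0 − rank ∂_1 = 7 − 6 = 1, and the invariant factors of ∂_1 are all 1, so H_0 = Z.
  H_1: rank ker ∂_1 − rank ∂_2 = (9 − 6) − 1 = 2, and the invariant factors of ∂_2 are all 1, so H_1 = Z^2.
  H_2: rank ker ∂_2 − rank ∂_3 = (1 − 1) − 0 = 0, and there is no ∂_3, so H_2 = 0.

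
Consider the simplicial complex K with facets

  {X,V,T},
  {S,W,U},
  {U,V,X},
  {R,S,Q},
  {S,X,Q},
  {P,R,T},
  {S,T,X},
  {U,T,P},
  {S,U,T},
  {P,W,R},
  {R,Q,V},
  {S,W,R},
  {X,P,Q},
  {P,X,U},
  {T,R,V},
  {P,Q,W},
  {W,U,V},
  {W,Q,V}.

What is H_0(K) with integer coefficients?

H_0 = Z.

K has 9 vertices, 27 edges, 18 triangles.
rank ∂_0 = 0, rank ∂_1 = 8 ⇒ b_0 = 9 − 0 − 8 = 1; all invariant factors of ∂_1 are 1 so no torsion. So H_0 = Z.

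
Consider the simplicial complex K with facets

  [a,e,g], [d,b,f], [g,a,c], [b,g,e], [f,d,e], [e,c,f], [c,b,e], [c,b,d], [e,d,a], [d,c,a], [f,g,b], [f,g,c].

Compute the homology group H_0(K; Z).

Fix the vertex order a < b < c < d < e < f < g and write every simplex with vertices in increasing order. Then dim K = 2 and the simplices of K are:

  0-simplices (7): a, b, c, d, e, f, g
  1-simplices (18): ac, ad, ae, ag, bc, bd, be, bf, bg, cd, ce, cf, cg, de, df, ef, eg, fg
  2-simplices (12): acd, acg, ade, aeg, bcd, bce, bdf, beg, bfg, cef, cfg, def

so the chain groups are C_0 ≅ Z^7, C_1 ≅ Z^18, C_2 ≅ Z^12.

Boundary ∂_1: C_1 → C_0 sends each edge [p,q] (with p < q) to q − p.
The resulting 7×18 matrix has rank 6, and its Smith normal form has invariant factors (1,1,1,1,1,1).

The boundary map ∂_2: C_2 → C_1 sends each 2-simplex [p,q,r] to [q,r] − [p,r] + [p,q]. For instance
  ∂cef = ef − cf + ce,
  ∂bce = ce − be + bc.
The 18×12 boundary matrix has rank 12 and Smith normal form diag(1,1,1,1,1,1,1,1,1,1,1,2).

Computing H_k = (kernel of ∂_k) / (image of ∂_{k+1}):

  H_0: rank C_0 − rank ∂_1 = 7 − 6 = 1, and the invariant factors of ∂_1 are all 1, so H_0 = Z.

H_0 = Z.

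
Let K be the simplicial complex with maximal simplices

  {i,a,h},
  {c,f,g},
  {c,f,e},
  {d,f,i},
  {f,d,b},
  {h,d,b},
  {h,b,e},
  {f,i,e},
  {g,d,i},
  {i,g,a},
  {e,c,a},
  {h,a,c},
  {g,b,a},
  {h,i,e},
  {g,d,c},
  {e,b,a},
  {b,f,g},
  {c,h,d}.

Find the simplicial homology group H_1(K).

Take the total order a < b < c < d < e < f < g < h < i on the vertex set. Then K (dimension 2) consists of the simplices:

  0-simplices (9): a, b, c, d, e, f, g, h, i
  1-simplices (27): ab, ac, ae, ag, ah, ai, bd, be, bf, bg, bh, cd, ce, cf, cg, ch, df, dg, dh, di, ef, eh, ei, fg, fi, gi, hi
  2-simplices (18): abe, abg, ace, ach, agi, ahi, bdf, bdh, beh, bfg, cdg, cdh, cef, cfg, dfi, dgi, efi, ehi

so the chain groups are C_0 ≅ Z^9, C_1 ≅ Z^27, C_2 ≅ Z^18.

The boundary map ∂_1: C_1 → C_0 maps an edge to its endpoints' difference, ∂[p,q] = q − p. For instance
  ∂bf = f − b.
This gives a 9×27 integer matrix of rank 8; reducing to Smith normal form yields diagonal entries (1,1,1,1,1,1,1,1).

The boundary map ∂_2: C_2 → C_1 sends each 2-simplex [p,q,r] to [q,r] − [p,r] + [p,q]. For instance
  ∂cdh = dh − ch + cd,
  ∂bfg = fg − bg + bf.
As a 27×18 matrix over Z this has rank 18, with invariant factors (1,1,1,1,1,1,1,1,1,1,1,1,1,1,1,1,1,2).

Reading off H_k = ker ∂_k / im ∂_{k+1}:

  H_1: rank ker ∂_1 − rank ∂_2 = (27 − 8) − 18 = 1, and ∂_2 has invariant factor 2 > 1, so H_1 ≅ Z ⊕ Z/2Z.

(K is a triangulation of the Klein bottle.)

H_1 = Z ⊕ Z/2Z.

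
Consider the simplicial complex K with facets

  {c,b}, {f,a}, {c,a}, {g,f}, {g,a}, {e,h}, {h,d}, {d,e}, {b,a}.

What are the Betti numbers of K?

b_0 = 2, b_1 = 3.

We work with the vertex ordering a < b < c < d < e < f < g < h. The simplices of K, each written with vertices in increasing order, are:

  0-simplices (8): a, b, c, d, e, f, g, h
  1-simplices (9): ab, ac, af, ag, bc, de, dh, eh, fg

giving chain groups C_0 ≅ Z^8, C_1 ≅ Z^9.

The boundary map ∂_1: C_1 → C_0 sends each edge [p,q] (with p < q) to q − p. For instance
  ∂eh = h − e.
As a 8×9 matrix over Z this has rank 6, with invariant factors (1,1,1,1,1,1).

From H_k ≅ ker(∂_k) / im(∂_{k+1}) we obtain:

  H_0: rank C_0 − rank ∂_1 = 8 − 6 = 2, and the invariant factors of ∂_1 are all 1, so H_0 = Z^2.
  H_1: rank ker ∂_1 − rank ∂_2 = (9 − 6) − 0 = 3, and there is no ∂_2, so H_1 = Z^3.

As a check, the Euler characteristic is 8 − 9 = -1, which agrees with 2 − 3 = -1.

Hence the Betti numbers are b_0 = 2, b_1 = 3.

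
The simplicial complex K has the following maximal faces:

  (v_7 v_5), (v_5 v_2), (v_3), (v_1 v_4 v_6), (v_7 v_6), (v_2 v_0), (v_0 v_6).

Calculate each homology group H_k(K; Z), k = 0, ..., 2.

H_0 = Z^2,  H_1 = Z,  H_2 = 0.

K has 8 vertices, 8 edges, 1 triangle.
rank ∂_0 = 0, rank ∂_1 = 6 ⇒ b_0 = 8 − 0 − 6 = 2; all invariant factors of ∂_1 are 1 so no torsion. So H_0 = Z^2.
rank ∂_1 = 6, rank ∂_2 = 1 ⇒ b_1 = 8 − 6 − 1 = 1; all invariant factors of ∂_2 are 1 so no torsion. So H_1 = Z.
rank ∂_2 = 1, rank ∂_3 = 0 ⇒ b_2 = 1 − 1 − 0 = 0. So H_2 = 0.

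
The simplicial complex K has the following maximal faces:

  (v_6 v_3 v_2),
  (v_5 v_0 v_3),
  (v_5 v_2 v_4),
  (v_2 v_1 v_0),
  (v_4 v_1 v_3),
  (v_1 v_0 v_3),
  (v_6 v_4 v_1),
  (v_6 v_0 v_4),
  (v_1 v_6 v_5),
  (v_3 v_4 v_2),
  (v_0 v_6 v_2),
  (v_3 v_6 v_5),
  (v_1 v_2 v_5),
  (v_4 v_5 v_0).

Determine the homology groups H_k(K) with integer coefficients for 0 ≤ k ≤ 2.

H_0 = Z,  H_1 = Z^2,  H_2 = Z.

K has 7 vertices, 21 edges, 14 triangles.
rank ∂_0 = 0, rank ∂_1 = 6 ⇒ b_0 = 7 − 0 − 6 = 1; all invariant factors of ∂_1 are 1 so no torsion. So H_0 = Z.
rank ∂_1 = 6, rank ∂_2 = 13 ⇒ b_1 = 21 − 6 − 13 = 2; all invariant factors of ∂_2 are 1 so no torsion. So H_1 = Z^2.
rank ∂_2 = 13, rank ∂_3 = 0 ⇒ b_2 = 14 − 13 − 0 = 1. So H_2 = Z.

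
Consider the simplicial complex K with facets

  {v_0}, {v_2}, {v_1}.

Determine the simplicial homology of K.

Fix the vertex order v_0 < v_1 < v_2 and write every simplex with vertices in increasing order. Then dim K = 0 and the simplices of K are:

  0-simplices (3): [v_0], [v_1], [v_2]

so the chain groups are C_0 ≅ Z^3.

Now H_k = ker ∂_k / im ∂_{k+1}, so:

  H_0: rank C_0 − rank ∂_1 = 3 − 0 = 3, and there is no ∂_1, so H_0 ≅ Z^3.

H_0 ≅ Z^3.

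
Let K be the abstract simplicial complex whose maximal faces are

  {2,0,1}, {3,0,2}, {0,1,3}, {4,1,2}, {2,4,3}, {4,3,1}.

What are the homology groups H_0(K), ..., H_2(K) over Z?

Take the total order 0 < 1 < 2 < 3 < 4 on the vertex set. Then K (dimension 2) consists of the simplices:

  0-simplices (5): [0], [1], [2], [3], [4]
  1-simplices (9): [0,1], [0,2], [0,3], [1,2], [1,3], [1,4], [2,3], [2,4], [3,4]
  2-simplices (6): [0,1,2], [0,1,3], [0,2,3], [1,2,4], [1,3,4], [2,3,4]

Hence C_0 ≅ Z^5, C_1 ≅ Z^9, C_2 ≅ Z^6.

∂_1: C_1 → C_0 sends each edge [p,q] (with p < q) to q − p.
The 5×9 boundary matrix has rank 4 and Smith normal form diag(1,1,1,1).

The boundary map ∂_2: C_2 → C_1 acts by ∂[p,q,r] = [q,r] − [p,r] + [p,q]. For instance
  ∂[0,1,3] = [1,3] − [0,3] + [0,1],
  ∂[2,3,4] = [3,4] − [2,4] + [2,3].
As a 9×6 matrix over Z this has rank 5, with invariant factors (1,1,1,1,1).

From H_k ≅ ker(∂_k) / im(∂_{k+1}) we obtain:

  H_0: rank C_0 − rank ∂_1 = 5 − 4 = 1, and the invariant factors of ∂_1 are all 1, so H_0 ≅ Z.
  H_1: rank ker ∂_1 − rank ∂_2 = (9 − 4) − 5 = 0, and the invariant factors of ∂_2 are all 1, so H_1 ≅ 0.
  H_2: rank ker ∂_2 − rank ∂_3 = (6 − 5) − 0 = 1, and there is no ∂_3, so H_2 ≅ Z.

H_0 ≅ Z,  H_1 = 0,  H_2 ≅ Z.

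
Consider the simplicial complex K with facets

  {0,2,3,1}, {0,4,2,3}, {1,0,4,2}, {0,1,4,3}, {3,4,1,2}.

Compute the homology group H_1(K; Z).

Order the vertices as 0 < 1 < 2 < 3 < 4. Listing each simplex with vertices in this order, K has dimension 3 with simplices:

  0-simplices (5): [0], [1], [2], [3], [4]
  1-simplices (10): [0,1], [0,2], [0,3], [0,4], [1,2], [1,3], [1,4], [2,3], [2,4], [3,4]
  2-simplices (10): [0,1,2], [0,1,3], [0,1,4], [0,2,3], [0,2,4], [0,3,4], [1,2,3], [1,2,4], [1,3,4], [2,3,4]
  3-simplices (5): [0,1,2,3], [0,1,2,4], [0,1,3,4], [0,2,3,4], [1,2,3,4]

giving chain groups C_0 ≅ Z^5, C_1 ≅ Z^10, C_2 ≅ Z^10, C_3 ≅ Z^5.

∂_1: C_1 → C_0 is given by ∂[p,q] = [q] − [p]. For instance
  ∂[0,2] = [2] − [0].
The 5×10 boundary matrix has rank 4 and Smith normal form diag(1,1,1,1).

The boundary map ∂_2: C_2 → C_1 maps a triangle to the signed sum of its edges. For instance
  ∂[0,1,2] = [1,2] − [0,2] + [0,1],
  ∂[1,2,3] = [2,3] − [1,3] + [1,2].
As a 10×10 matrix over Z this has rank 6, with invariant factors (1,1,1,1,1,1).

Boundary ∂_3: C_3 → C_2 sends each 3-simplex σ to the alternating sum Σ_i (−1)^i (σ with its i-th vertex removed). For instance
  ∂[0,1,2,4] = [1,2,4] − [0,2,4] + [0,1,4] − [0,1,2],
  ∂[0,1,2,3] = [1,2,3] − [0,2,3] + [0,1,3] − [0,1,2].
This gives a 10×5 integer matrix of rank 4; reducing to Smith normal form yields diagonal entries (1,1,1,1).

Computing H_k = (kernel of ∂_k) / (image of ∂_{k+1}):

  H_1: rank ker ∂_1 − rank ∂_2 = (10 − 4) − 6 = 0, and the invariant factors of ∂_2 are all 1, so H_1 ≅ 0.

(K is a triangulation of the 3-sphere S^3.)

H_1 ≅ 0.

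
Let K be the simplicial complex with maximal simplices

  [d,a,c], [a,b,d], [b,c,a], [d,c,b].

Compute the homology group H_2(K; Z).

H_2 = Z.

Take the total order a < b < c < d on the vertex set. Then K (dimension 2) consists of the simplices:

  0-simplices (4): a, b, c, d
  1-simplices (6): ab, ac, ad, bc, bd, cd
  2-simplices (4): abc, abd, acd, bcd

Hence C_0 ≅ Z^4, C_1 ≅ Z^6, C_2 ≅ Z^4.

∂_1: C_1 → C_0 maps an edge to its endpoints' difference, ∂[p,q] = q − p. For instance
  ∂cd = d − c.
This gives a 4×6 integer matrix of rank 3; reducing to Smith normal form yields diagonal entries (1,1,1).

The boundary map ∂_2: C_2 → C_1 acts by ∂[p,q,r] = [q,r] − [p,r] + [p,q]. For instance
  ∂bcd = cd − bd + bc,
  ∂abc = bc − ac + ab.
This gives a 6×4 integer matrix of rank 3; reducing to Smith normal form yields diagonal entries (1,1,1).

From H_k ≅ ker(∂_k) / im(∂_{k+1}) we obtain:

  H_2: rank ker ∂_2 − rank ∂_3 = (4 − 3) − 0 = 1, and there is no ∂_3, so H_2 ≅ Z.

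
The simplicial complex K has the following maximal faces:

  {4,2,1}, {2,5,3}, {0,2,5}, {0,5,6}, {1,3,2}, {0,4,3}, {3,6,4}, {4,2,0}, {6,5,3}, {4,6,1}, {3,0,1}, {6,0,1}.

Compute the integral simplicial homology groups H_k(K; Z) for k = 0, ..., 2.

Order the vertices as 0 < 1 < 2 < 3 < 4 < 5 < 6. Listing each simplex with vertices in this order, K has dimension 2 with simplices:

  0-simplices (7): [0], [1], [2], [3], [4], [5], [6]
  1-simplices (18): [0,1], [0,2], [0,3], [0,4], [0,5], [0,6], [1,2], [1,3], [1,4], [1,6], [2,3], [2,4], [2,5], [3,4], [3,5], [3,6], [4,6], [5,6]
  2-simplices (12): [0,1,3], [0,1,6], [0,2,4], [0,2,5], [0,3,4], [0,5,6], [1,2,3], [1,2,4], [1,4,6], [2,3,5], [3,4,6], [3,5,6]

Hence C_0 ≅ Z^7, C_1 ≅ Z^18, C_2 ≅ Z^12.

∂_1: C_1 → C_0 maps an edge to its endpoints' difference, ∂[p,q] = q − p.
The 7×18 boundary matrix has rank 6 and Smith normal form diag(1,1,1,1,1,1).

Boundary ∂_2: C_2 → C_1 sends each 2-simplex [p,q,r] to [q,r] − [p,r] + [p,q]. For instance
  ∂[0,1,6] = [1,6] − [0,6] + [0,1],
  ∂[0,1,3] = [1,3] − [0,3] + [0,1].
As a 18×12 matrix over Z this has rank 12, with invariant factors (1,1,1,1,1,1,1,1,1,1,1,2).

From H_k ≅ ker(∂_k) / im(∂_{k+1}) we obtain:

  H_0: rank C_0 − rank ∂_1 = 7 − 6 = 1, and the invariant factors of ∂_1 are all 1, so H_0 ≅ Z.
  H_1: rank ker ∂_1 − rank ∂_2 = (18 − 6) − 12 = 0, and ∂_2 has invariant factor 2 > 1, so H_1 ≅ Z/2.
  H_2: rank ker ∂_2 − rank ∂_3 = (12 − 12) − 0 = 0, and there is no ∂_3, so H_2 ≅ 0.

H_0 = Z,  H_1 = Z/2,  H_2 = 0.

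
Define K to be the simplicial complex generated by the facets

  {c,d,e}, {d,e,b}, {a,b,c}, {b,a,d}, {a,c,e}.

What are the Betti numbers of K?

Order the vertices as a < b < c < d < e. Listing each simplex with vertices in this order, K has dimension 2 with simplices:

  0-simplices (5): a, b, c, d, e
  1-simplices (10): ab, ac, ad, ae, bc, bd, be, cd, ce, de
  2-simplices (5): abc, abd, ace, bde, cde

so the chain groups are C_0 ≅ Z^5, C_1 ≅ Z^10, C_2 ≅ Z^5.

∂_1: C_1 → C_0 sends each edge [p,q] (with p < q) to q − p.
As a 5×10 matrix over Z this has rank 4, with invariant factors (1,1,1,1).

Boundary ∂_2: C_2 → C_1 acts by ∂[p,q,r] = [q,r] − [p,r] + [p,q]. For instance
  ∂ace = ce − ae + ac,
  ∂abc = bc − ac + ab.
As a 10×5 matrix over Z this has rank 5, with invariant factors (1,1,1,1,1).

From H_k ≅ ker(∂_k) / im(∂_{k+1}) we obtain:

  H_0: rank C_0 − rank ∂_1 = 5 − 4 = 1, and the invariant factors of ∂_1 are all 1, so H_0 ≅ Z.
  H_1: rank ker ∂_1 − rank ∂_2 = (10 − 4) − 5 = 1, and the invariant factors of ∂_2 are all 1, so H_1 ≅ Z.
  H_2: rank ker ∂_2 − rank ∂_3 = (5 − 5) − 0 = 0, and there is no ∂_3, so H_2 ≅ 0.

Hence the Betti numbers are b_0 = 1, b_1 = 1, b_2 = 0.

b_0 = 1, b_1 = 1, b_2 = 0.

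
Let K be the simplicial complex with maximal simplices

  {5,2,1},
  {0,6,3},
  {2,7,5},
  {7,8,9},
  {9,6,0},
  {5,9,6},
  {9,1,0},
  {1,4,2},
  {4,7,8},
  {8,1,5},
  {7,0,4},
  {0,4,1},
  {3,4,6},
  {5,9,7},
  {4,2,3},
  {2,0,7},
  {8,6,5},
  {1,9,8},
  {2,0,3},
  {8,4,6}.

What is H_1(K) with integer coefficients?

H_1 = Z ⊕ Z/2.

Fix the vertex order 0 < 1 < 2 < 3 < 4 < 5 < 6 < 7 < 8 < 9 and write every simplex with vertices in increasing order. Then dim K = 2 and the simplices of K are:

  0-simplices (10): [0], [1], [2], [3], [4], [5], [6], [7], [8], [9]
  1-simplices (30): (30 of them)
  2-simplices (20): (20 of them)

so the chain groups are C_0 ≅ Z^10, C_1 ≅ Z^30, C_2 ≅ Z^20.

The boundary map ∂_1: C_1 → C_0 sends each edge [p,q] (with p < q) to q − p. For instance
  ∂[0,6] = [6] − [0].
The 10×30 boundary matrix has rank 9 and Smith normal form diag(1,1,1,1,1,1,1,1,1).

∂_2: C_2 → C_1 sends each 2-simplex [p,q,r] to [q,r] − [p,r] + [p,q]. For instance
  ∂[0,4,7] = [4,7] − [0,7] + [0,4],
  ∂[2,3,4] = [3,4] − [2,4] + [2,3].
The 30×20 boundary matrix has rank 20 and Smith normal form diag(1,1,1,1,1,1,1,1,1,1,1,1,1,1,1,1,1,1,1,2).

Now H_k = ker ∂_k / im ∂_{k+1}, so:

  H_1: rank ker ∂_1 − rank ∂_2 = (30 − 9) − 20 = 1, and ∂_2 has invariant factor 2 > 1, so H_1 ≅ Z ⊕ Z/2.

(K is a triangulation of the Klein bottle.)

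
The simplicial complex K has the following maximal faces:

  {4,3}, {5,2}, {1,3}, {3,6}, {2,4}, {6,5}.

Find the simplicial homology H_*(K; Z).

K has 6 vertices, 6 edges.
rank ∂_0 = 0, rank ∂_1 = 5 ⇒ b_0 = 6 − 0 − 5 = 1; all invariant factors of ∂_1 are 1 so no torsion. So H_0 ≅ Z.
rank ∂_1 = 5, rank ∂_2 = 0 ⇒ b_1 = 6 − 5 − 0 = 1. So H_1 ≅ Z.

H_0 ≅ Z,  H_1 ≅ Z.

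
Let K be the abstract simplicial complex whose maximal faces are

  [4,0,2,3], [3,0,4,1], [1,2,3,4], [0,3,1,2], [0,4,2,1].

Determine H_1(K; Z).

Fix the vertex order 0 < 1 < 2 < 3 < 4 and write every simplex with vertices in increasing order. Then dim K = 3 and the simplices of K are:

  0-simplices (5): [0], [1], [2], [3], [4]
  1-simplices (10): [0,1], [0,2], [0,3], [0,4], [1,2], [1,3], [1,4], [2,3], [2,4], [3,4]
  2-simplices (10): [0,1,2], [0,1,3], [0,1,4], [0,2,3], [0,2,4], [0,3,4], [1,2,3], [1,2,4], [1,3,4], [2,3,4]
  3-simplices (5): [0,1,2,3], [0,1,2,4], [0,1,3,4], [0,2,3,4], [1,2,3,4]

so the chain groups are C_0 ≅ Z^5, C_1 ≅ Z^10, C_2 ≅ Z^10, C_3 ≅ Z^5.

Boundary ∂_1: C_1 → C_0 sends each edge [p,q] (with p < q) to q − p. For instance
  ∂[0,3] = [3] − [0].
This gives a 5×10 integer matrix of rank 4; reducing to Smith normal form yields diagonal entries (1,1,1,1).

The boundary map ∂_2: C_2 → C_1 acts by ∂[p,q,r] = [q,r] − [p,r] + [p,q]. For instance
  ∂[1,3,4] = [3,4] − [1,4] + [1,3],
  ∂[0,2,3] = [2,3] − [0,3] + [0,2].
The resulting 10×10 matrix has rank 6, and its Smith normal form has invariant factors (1,1,1,1,1,1).

The boundary map ∂_3: C_3 → C_2 sends each 3-simplex σ to the alternating sum Σ_i (−1)^i (σ with its i-th vertex removed). For instance
  ∂[0,1,2,3] = [1,2,3] − [0,2,3] + [0,1,3] − [0,1,2],
  ∂[0,2,3,4] = [2,3,4] − [0,3,4] + [0,2,4] − [0,2,3].
The resulting 10×5 matrix has rank 4, and its Smith normal form has invariant factors (1,1,1,1).

Computing H_k = (kernel of ∂_k) / (image of ∂_{k+1}):

  H_1: rank ker ∂_1 − rank ∂_2 = (10 − 4) − 6 = 0, and the invariant factors of ∂_2 are all 1, so H_1 = 0.

H_1 = 0.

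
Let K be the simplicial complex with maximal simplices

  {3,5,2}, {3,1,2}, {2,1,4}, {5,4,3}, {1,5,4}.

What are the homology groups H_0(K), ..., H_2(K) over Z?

Take the total order 1 < 2 < 3 < 4 < 5 on the vertex set. Then K (dimension 2) consists of the simplices:

  0-simplices (5): [1], [2], [3], [4], [5]
  1-simplices (10): [1,2], [1,3], [1,4], [1,5], [2,3], [2,4], [2,5], [3,4], [3,5], [4,5]
  2-simplices (5): [1,2,3], [1,2,4], [1,4,5], [2,3,5], [3,4,5]

so the chain groups are C_0 ≅ Z^5, C_1 ≅ Z^10, C_2 ≅ Z^5.

The boundary map ∂_1: C_1 → C_0 maps an edge to its endpoints' difference, ∂[p,q] = q − p. For instance
  ∂[2,3] = [3] − [2].
This gives a 5×10 integer matrix of rank 4; reducing to Smith normal form yields diagonal entries (1,1,1,1).

Boundary ∂_2: C_2 → C_1 sends each 2-simplex [p,q,r] to [q,r] − [p,r] + [p,q]. For instance
  ∂[2,3,5] = [3,5] − [2,5] + [2,3],
  ∂[3,4,5] = [4,5] − [3,5] + [3,4].
The resulting 10×5 matrix has rank 5, and its Smith normal form has invariant factors (1,1,1,1,1).

Now H_k = ker ∂_k / im ∂_{k+1}, so:

  H_0: rank C_0 − rank ∂_1 = 5 − 4 = 1, and the invariant factors of ∂_1 are all 1, so H_0 ≅ Z.
  H_1: rank ker ∂_1 − rank ∂_2 = (10 − 4) − 5 = 1, and the invariant factors of ∂_2 are all 1, so H_1 ≅ Z.
  H_2: rank ker ∂_2 − rank ∂_3 = (5 − 5) − 0 = 0, and there is no ∂_3, so H_2 ≅ 0.

H_0 ≅ Z,  H_1 ≅ Z,  H_2 = 0.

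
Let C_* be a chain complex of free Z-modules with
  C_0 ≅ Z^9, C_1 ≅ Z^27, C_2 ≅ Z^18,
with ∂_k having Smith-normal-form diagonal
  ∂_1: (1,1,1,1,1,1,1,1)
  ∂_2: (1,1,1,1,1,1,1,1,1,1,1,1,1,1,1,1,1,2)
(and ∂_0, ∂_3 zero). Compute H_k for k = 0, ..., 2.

H_0: b_0 = 9 − 0 − 8 = 1; torsion from ∂_1 factors > 1: none. So H_0 ≅ Z.
H_1: b_1 = 27 − 8 − 18 = 1; torsion from ∂_2 factors > 1: [2]. So H_1 ≅ Z ⊕ Z_2.
H_2: b_2 = 18 − 18 − 0 = 0; torsion from ∂_3 factors > 1: none. So H_2 ≅ 0.

H_0 ≅ Z,  H_1 ≅ Z ⊕ Z_2,  H_2 = 0.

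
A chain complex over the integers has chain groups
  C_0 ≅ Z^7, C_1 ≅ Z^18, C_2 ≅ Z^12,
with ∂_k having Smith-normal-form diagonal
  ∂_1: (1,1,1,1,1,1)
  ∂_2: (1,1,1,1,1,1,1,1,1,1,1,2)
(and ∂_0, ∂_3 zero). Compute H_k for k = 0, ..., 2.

H_0 = Z,  H_1 = Z/2,  H_2 = 0.

H_0: b_0 = 7 − 0 − 6 = 1; torsion from ∂_1 factors > 1: none. So H_0 = Z.
H_1: b_1 = 18 − 6 − 12 = 0; torsion from ∂_2 factors > 1: [2]. So H_1 = Z/2.
H_2: b_2 = 12 − 12 − 0 = 0; torsion from ∂_3 factors > 1: none. So H_2 = 0.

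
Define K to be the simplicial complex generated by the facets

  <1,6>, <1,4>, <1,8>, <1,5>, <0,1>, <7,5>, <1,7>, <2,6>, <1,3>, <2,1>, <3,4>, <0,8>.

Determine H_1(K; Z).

H_1 = Z^4.

Fix the vertex order 0 < 1 < 2 < 3 < 4 < 5 < 6 < 7 < 8 and write every simplex with vertices in increasing order. Then dim K = 1 and the simplices of K are:

  0-simplices (9): [0], [1], [2], [3], [4], [5], [6], [7], [8]
  1-simplices (12): [0,1], [0,8], [1,2], [1,3], [1,4], [1,5], [1,6], [1,7], [1,8], [2,6], [3,4], [5,7]

Hence C_0 ≅ Z^9, C_1 ≅ Z^12.

Boundary ∂_1: C_1 → C_0 maps an edge to its endpoints' difference, ∂[p,q] = q − p. For instance
  ∂[1,2] = [2] − [1].
As a 9×12 matrix over Z this has rank 8, with invariant factors (1,1,1,1,1,1,1,1).

Computing H_k = (kernel of ∂_k) / (image of ∂_{k+1}):

  H_1: rank ker ∂_1 − rank ∂_2 = (12 − 8) − 0 = 4, and there is no ∂_2, so H_1 ≅ Z^4.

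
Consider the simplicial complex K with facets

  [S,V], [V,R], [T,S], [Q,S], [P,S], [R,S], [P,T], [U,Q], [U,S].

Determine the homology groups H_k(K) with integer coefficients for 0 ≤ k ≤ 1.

H_0 ≅ Z,  H_1 ≅ Z^3.

Fix the vertex order P < Q < R < S < T < U < V and write every simplex with vertices in increasing order. Then dim K = 1 and the simplices of K are:

  0-simplices (7): P, Q, R, S, T, U, V
  1-simplices (9): PS, PT, QS, QU, RS, RV, ST, SU, SV

Hence C_0 ≅ Z^7, C_1 ≅ Z^9.

Boundary ∂_1: C_1 → C_0 sends each edge [p,q] (with p < q) to q − p. For instance
  ∂QS = S − Q.
The resulting 7×9 matrix has rank 6, and its Smith normal form has invariant factors (1,1,1,1,1,1).

Reading off H_k = ker ∂_k / im ∂_{k+1}:

  H_0: rank C_0 − rank ∂_1 = 7 − 6 = 1, and the invariant factors of ∂_1 are all 1, so H_0 ≅ Z.
  H_1: rank ker ∂_1 − rank ∂_2 = (9 − 6) − 0 = 3, and there is no ∂_2, so H_1 ≅ Z^3.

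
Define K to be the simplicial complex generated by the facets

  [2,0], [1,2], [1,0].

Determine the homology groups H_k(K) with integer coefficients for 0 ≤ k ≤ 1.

H_0 ≅ Z,  H_1 ≅ Z.

Fix the vertex order 0 < 1 < 2 and write every simplex with vertices in increasing order. Then dim K = 1 and the simplices of K are:

  0-simplices (3): [0], [1], [2]
  1-simplices (3): [0,1], [0,2], [1,2]

giving chain groups C_0 ≅ Z^3, C_1 ≅ Z^3.

∂_1: C_1 → C_0 sends each edge [p,q] (with p < q) to q − p.
As a 3×3 matrix over Z this has rank 2, with invariant factors (1,1).

Now H_k = ker ∂_k / im ∂_{k+1}, so:

  H_0: rank C_0 − rank ∂_1 = 3 − 2 = 1, and the invariant factors of ∂_1 are all 1, so H_0 = Z.
  H_1: rank ker ∂_1 − rank ∂_2 = (3 − 2) − 0 = 1, and there is no ∂_2, so H_1 = Z.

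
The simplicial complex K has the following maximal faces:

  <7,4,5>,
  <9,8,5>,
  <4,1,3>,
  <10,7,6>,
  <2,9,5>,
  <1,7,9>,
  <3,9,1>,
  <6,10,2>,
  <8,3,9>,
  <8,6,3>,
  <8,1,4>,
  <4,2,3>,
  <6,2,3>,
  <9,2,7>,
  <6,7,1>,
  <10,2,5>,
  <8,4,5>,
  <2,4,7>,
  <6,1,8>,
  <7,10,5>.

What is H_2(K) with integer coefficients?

Take the total order 1 < 2 < 3 < 4 < 5 < 6 < 7 < 8 < 9 < 10 on the vertex set. Then K (dimension 2) consists of the simplices:

  0-simplices (10): [1], [2], [3], [4], [5], [6], [7], [8], [9], [10]
  1-simplices (30): (30 of them)
  2-simplices (20): (20 of them)

Hence C_0 ≅ Z^10, C_1 ≅ Z^30, C_2 ≅ Z^20.

∂_1: C_1 → C_0 sends each edge [p,q] (with p < q) to q − p.
The resulting 10×30 matrix has rank 9, and its Smith normal form has invariant factors (1,1,1,1,1,1,1,1,1).

Boundary ∂_2: C_2 → C_1 maps a triangle to the signed sum of its edges. For instance
  ∂[2,4,7] = [4,7] − [2,7] + [2,4],
  ∂[2,3,4] = [3,4] − [2,4] + [2,3].
The 30×20 boundary matrix has rank 20 and Smith normal form diag(1,1,1,1,1,1,1,1,1,1,1,1,1,1,1,1,1,1,1,2).

Now H_k = ker ∂_k / im ∂_{k+1}, so:

  H_2: rank ker ∂_2 − rank ∂_3 = (20 − 20) − 0 = 0, and there is no ∂_3, so H_2 = 0.

H_2 ≅ 0.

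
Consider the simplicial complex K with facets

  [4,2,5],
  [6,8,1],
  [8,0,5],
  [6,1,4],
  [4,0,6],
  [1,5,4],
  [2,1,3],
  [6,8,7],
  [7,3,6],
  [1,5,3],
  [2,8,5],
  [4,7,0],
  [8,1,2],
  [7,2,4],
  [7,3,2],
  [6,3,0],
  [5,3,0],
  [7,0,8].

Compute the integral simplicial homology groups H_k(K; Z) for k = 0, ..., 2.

We work with the vertex ordering 0 < 1 < 2 < 3 < 4 < 5 < 6 < 7 < 8. The simplices of K, each written with vertices in increasing order, are:

  0-simplices (9): [0], [1], [2], [3], [4], [5], [6], [7], [8]
  1-simplices (27): (27 of them)
  2-simplices (18): [0,3,5], [0,3,6], [0,4,6], [0,4,7], [0,5,8], [0,7,8], [1,2,3], [1,2,8], [1,3,5], [1,4,5], [1,4,6], [1,6,8], [2,3,7], [2,4,5], [2,4,7], [2,5,8], [3,6,7], [6,7,8]

giving chain groups C_0 ≅ Z^9, C_1 ≅ Z^27, C_2 ≅ Z^18.

The boundary map ∂_1: C_1 → C_0 is given by ∂[p,q] = [q] − [p].
This gives a 9×27 integer matrix of rank 8; reducing to Smith normal form yields diagonal entries (1,1,1,1,1,1,1,1).

The boundary map ∂_2: C_2 → C_1 sends each 2-simplex [p,q,r] to [q,r] − [p,r] + [p,q]. For instance
  ∂[0,4,6] = [4,6] − [0,6] + [0,4],
  ∂[0,5,8] = [5,8] − [0,8] + [0,5].
The resulting 27×18 matrix has rank 18, and its Smith normal form has invariant factors (1,1,1,1,1,1,1,1,1,1,1,1,1,1,1,1,1,2).

Computing H_k = (kernel of ∂_k) / (image of ∂_{k+1}):

  H_0: rank C_0 − rank ∂_1 = 9 − 8 = 1, and the invariant factors of ∂_1 are all 1, so H_0 ≅ Z.
  H_1: rank ker ∂_1 − rank ∂_2 = (27 − 8) − 18 = 1, and ∂_2 has invariant factor 2 > 1, so H_1 ≅ Z ⊕ Z/2.
  H_2: rank ker ∂_2 − rank ∂_3 = (18 − 18) − 0 = 0, and there is no ∂_3, so H_2 ≅ 0.

As a check, the Euler characteristic is 9 − 27 + 18 = 0, which agrees with 1 − 1 + 0 = 0.

H_0 ≅ Z,  H_1 ≅ Z ⊕ Z/2,  H_2 = 0.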